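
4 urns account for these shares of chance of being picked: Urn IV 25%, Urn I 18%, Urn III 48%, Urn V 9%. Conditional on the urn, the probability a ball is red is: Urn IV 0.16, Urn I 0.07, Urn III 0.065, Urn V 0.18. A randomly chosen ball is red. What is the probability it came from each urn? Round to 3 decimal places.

Prior × likelihood for each hypothesis:
  Urn IV: 0.25 × 0.16 = 0.04
  Urn I: 0.18 × 0.07 = 0.0126
  Urn III: 0.48 × 0.065 = 0.0312
  Urn V: 0.09 × 0.18 = 0.0162
Normalizing constant = 0.1.
P(Urn IV | red) = 0.04/0.1 ≈ 0.400
P(Urn I | red) = 0.0126/0.1 ≈ 0.126
P(Urn III | red) = 0.0312/0.1 ≈ 0.312
P(Urn V | red) = 0.0162/0.1 ≈ 0.162

Urn IV 0.400, Urn I 0.126, Urn III 0.312, Urn V 0.162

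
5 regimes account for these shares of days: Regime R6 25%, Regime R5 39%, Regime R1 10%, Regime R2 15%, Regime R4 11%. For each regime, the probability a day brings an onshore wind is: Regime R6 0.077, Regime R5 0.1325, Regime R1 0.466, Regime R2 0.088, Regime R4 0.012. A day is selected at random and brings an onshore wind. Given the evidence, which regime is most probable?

Prior × likelihood for each hypothesis:
  Regime R6: 0.25 × 0.077 = 0.01925
  Regime R5: 0.39 × 0.1325 = 0.051675
  Regime R1: 0.1 × 0.466 = 0.0466
  Regime R2: 0.15 × 0.088 = 0.0132
  Regime R4: 0.11 × 0.012 = 0.00132
Normalizing constant = 0.132045.
Largest term belongs to Regime R5, so Regime R5 is most probable.

Regime R5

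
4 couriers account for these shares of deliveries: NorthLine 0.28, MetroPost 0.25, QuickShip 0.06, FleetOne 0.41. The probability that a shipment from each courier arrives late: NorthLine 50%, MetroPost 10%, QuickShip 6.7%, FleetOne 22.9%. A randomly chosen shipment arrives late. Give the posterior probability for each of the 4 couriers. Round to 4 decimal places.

By Bayes' rule, posterior ∝ prior × likelihood:
  NorthLine: 0.28 × 0.5 = 0.14
  MetroPost: 0.25 × 0.1 = 0.025
  QuickShip: 0.06 × 0.067 = 0.00402
  FleetOne: 0.41 × 0.229 = 0.09389
Normalizing constant = 0.26291.
P(NorthLine | late) = 0.14/0.26291 ≈ 0.5325
P(MetroPost | late) = 0.025/0.26291 ≈ 0.0951
P(QuickShip | late) = 0.00402/0.26291 ≈ 0.0153
P(FleetOne | late) = 0.09389/0.26291 ≈ 0.3571
(Check: 0.5325+0.0951+0.0153+0.3571 = 1.0000.)

NorthLine 0.5325, MetroPost 0.0951, QuickShip 0.0153, FleetOne 0.3571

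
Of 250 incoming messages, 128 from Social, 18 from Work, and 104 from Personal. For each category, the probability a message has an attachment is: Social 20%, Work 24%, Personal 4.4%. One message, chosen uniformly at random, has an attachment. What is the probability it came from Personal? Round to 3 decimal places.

0.133

By Bayes' rule, posterior ∝ prior × likelihood:
  Social: 0.512 × 0.2 = 0.1024
  Work: 0.072 × 0.24 = 0.01728
  Personal: 0.416 × 0.044 = 0.018304
Normalizing constant = 0.137984.
P(Personal | evidence) = 0.018304 / 0.137984 ≈ 0.133.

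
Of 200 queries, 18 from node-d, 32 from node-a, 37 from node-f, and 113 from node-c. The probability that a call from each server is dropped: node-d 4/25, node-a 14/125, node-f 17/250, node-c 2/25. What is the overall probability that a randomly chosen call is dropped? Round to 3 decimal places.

0.090

By Bayes' rule, posterior ∝ prior × likelihood:
  node-d: 0.09 × 0.16 = 0.0144
  node-a: 0.16 × 0.112 = 0.01792
  node-f: 0.185 × 0.068 = 0.01258
  node-c: 0.565 × 0.08 = 0.0452
P(dropped) = 0.0144 + 0.01792 + 0.01258 + 0.0452 = 0.0901 → 0.090.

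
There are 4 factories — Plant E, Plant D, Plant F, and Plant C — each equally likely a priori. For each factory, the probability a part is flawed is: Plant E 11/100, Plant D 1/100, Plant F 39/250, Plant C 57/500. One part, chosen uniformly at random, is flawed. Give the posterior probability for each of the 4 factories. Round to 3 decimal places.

Since the prior is uniform, the posterior is proportional to the likelihood:
  Plant E: 0.11
  Plant D: 0.01
  Plant F: 0.156
  Plant C: 0.114
Normalizing constant = 0.39.
P(Plant E | flawed) = 0.11/0.39 ≈ 0.282
P(Plant D | flawed) = 0.01/0.39 ≈ 0.026
P(Plant F | flawed) = 0.156/0.39 ≈ 0.400
P(Plant C | flawed) = 0.114/0.39 ≈ 0.292

Plant E 0.282, Plant D 0.026, Plant F 0.400, Plant C 0.292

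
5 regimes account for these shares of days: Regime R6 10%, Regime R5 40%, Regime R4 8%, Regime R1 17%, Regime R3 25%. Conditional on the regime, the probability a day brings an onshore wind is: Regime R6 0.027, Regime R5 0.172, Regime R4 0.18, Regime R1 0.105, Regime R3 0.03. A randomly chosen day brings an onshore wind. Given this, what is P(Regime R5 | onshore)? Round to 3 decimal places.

0.618

Compute prior × likelihood for every hypothesis:
  Regime R6: 0.1 × 0.027 = 0.0027
  Regime R5: 0.4 × 0.172 = 0.0688
  Regime R4: 0.08 × 0.18 = 0.0144
  Regime R1: 0.17 × 0.105 = 0.01785
  Regime R3: 0.25 × 0.03 = 0.0075
Total = 0.11125.
P(Regime R5 | evidence) = 0.0688 / 0.11125 ≈ 0.618.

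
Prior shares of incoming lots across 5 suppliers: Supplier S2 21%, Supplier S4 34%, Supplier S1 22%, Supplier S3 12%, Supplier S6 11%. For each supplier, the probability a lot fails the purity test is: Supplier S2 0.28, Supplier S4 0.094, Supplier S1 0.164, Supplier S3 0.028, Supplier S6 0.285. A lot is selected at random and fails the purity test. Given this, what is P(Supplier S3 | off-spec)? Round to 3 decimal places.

0.021

Compute prior × likelihood for every hypothesis:
  Supplier S2: 0.21 × 0.28 = 0.0588
  Supplier S4: 0.34 × 0.094 = 0.03196
  Supplier S1: 0.22 × 0.164 = 0.03608
  Supplier S3: 0.12 × 0.028 = 0.00336
  Supplier S6: 0.11 × 0.285 = 0.03135
Total = 0.16155.
P(Supplier S3 | evidence) = 0.00336 / 0.16155 ≈ 0.021.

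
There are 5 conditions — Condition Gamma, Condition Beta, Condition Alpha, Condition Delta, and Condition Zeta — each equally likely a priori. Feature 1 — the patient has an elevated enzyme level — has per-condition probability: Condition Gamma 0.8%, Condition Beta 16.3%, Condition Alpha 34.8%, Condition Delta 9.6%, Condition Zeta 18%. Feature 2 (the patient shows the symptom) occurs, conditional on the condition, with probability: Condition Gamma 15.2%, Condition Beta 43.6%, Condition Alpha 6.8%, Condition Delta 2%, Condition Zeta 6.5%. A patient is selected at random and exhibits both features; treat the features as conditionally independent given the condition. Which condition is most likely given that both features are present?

Condition Beta

With a uniform prior (1/5 each), posterior ∝ likelihood:
  Condition Gamma: 0.008 × 0.152 = 0.001216
  Condition Beta: 0.163 × 0.436 = 0.071068
  Condition Alpha: 0.348 × 0.068 = 0.023664
  Condition Delta: 0.096 × 0.02 = 0.00192
  Condition Zeta: 0.18 × 0.065 = 0.0117
Normalizing constant = 0.109568.
Largest term belongs to Condition Beta, so Condition Beta is most probable.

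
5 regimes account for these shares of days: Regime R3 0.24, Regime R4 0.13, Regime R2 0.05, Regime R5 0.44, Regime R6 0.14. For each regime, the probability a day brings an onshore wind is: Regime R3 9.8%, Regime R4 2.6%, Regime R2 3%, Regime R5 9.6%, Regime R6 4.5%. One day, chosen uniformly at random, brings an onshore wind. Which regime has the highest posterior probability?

Compute prior × likelihood for every hypothesis:
  Regime R3: 0.24 × 0.098 = 0.02352
  Regime R4: 0.13 × 0.026 = 0.00338
  Regime R2: 0.05 × 0.03 = 0.0015
  Regime R5: 0.44 × 0.096 = 0.04224
  Regime R6: 0.14 × 0.045 = 0.0063
Sum = 0.07694.
Largest term belongs to Regime R5, so Regime R5 is most probable.

Regime R5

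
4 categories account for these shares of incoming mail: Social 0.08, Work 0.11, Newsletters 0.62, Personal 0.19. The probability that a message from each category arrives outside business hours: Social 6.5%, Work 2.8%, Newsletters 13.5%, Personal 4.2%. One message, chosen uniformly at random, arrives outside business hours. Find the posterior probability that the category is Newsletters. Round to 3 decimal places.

0.837

Unnormalized posteriors (prior × likelihood):
  Social: 0.08 × 0.065 = 0.0052
  Work: 0.11 × 0.028 = 0.00308
  Newsletters: 0.62 × 0.135 = 0.0837
  Personal: 0.19 × 0.042 = 0.00798
Sum = 0.09996.
P(Newsletters | evidence) = 0.0837 / 0.09996 ≈ 0.837.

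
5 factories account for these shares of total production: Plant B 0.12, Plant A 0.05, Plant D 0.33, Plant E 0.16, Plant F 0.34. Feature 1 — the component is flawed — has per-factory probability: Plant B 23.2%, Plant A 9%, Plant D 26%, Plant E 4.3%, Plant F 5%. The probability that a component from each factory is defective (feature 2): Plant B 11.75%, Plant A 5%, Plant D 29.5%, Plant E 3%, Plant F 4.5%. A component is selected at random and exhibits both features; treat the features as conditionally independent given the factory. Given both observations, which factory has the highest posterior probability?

Plant D

Unnormalized posteriors (prior × likelihood):
  Plant B: 0.12 × 0.232 × 0.1175 = 0.0032712
  Plant A: 0.05 × 0.09 × 0.05 = 0.000225
  Plant D: 0.33 × 0.26 × 0.295 = 0.025311
  Plant E: 0.16 × 0.043 × 0.03 = 0.0002064
  Plant F: 0.34 × 0.05 × 0.045 = 0.000765
Total = 0.0297786.
Largest term belongs to Plant D, so Plant D is most probable.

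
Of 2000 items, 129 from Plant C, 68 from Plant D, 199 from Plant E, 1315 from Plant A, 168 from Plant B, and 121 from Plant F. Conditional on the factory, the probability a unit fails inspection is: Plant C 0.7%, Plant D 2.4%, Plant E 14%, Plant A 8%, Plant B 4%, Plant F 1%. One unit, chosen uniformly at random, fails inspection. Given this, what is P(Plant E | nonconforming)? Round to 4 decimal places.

Prior × likelihood for each hypothesis:
  Plant C: 0.0645 × 0.007 = 0.0004515
  Plant D: 0.034 × 0.024 = 0.000816
  Plant E: 0.0995 × 0.14 = 0.01393
  Plant A: 0.6575 × 0.08 = 0.0526
  Plant B: 0.084 × 0.04 = 0.00336
  Plant F: 0.0605 × 0.01 = 0.000605
Total = 0.0717625.
P(Plant E | evidence) = 0.01393 / 0.0717625 ≈ 0.1941.

0.1941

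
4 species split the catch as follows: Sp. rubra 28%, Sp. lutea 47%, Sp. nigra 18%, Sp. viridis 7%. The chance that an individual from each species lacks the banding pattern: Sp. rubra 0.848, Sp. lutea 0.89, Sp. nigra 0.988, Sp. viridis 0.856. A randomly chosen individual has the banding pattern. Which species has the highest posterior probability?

Taking complements, P(banded | each) = Sp. rubra 0.152, Sp. lutea 0.11, Sp. nigra 0.012, Sp. viridis 0.144.
Prior × likelihood for each hypothesis:
  Sp. rubra: 0.28 × 0.152 = 0.04256
  Sp. lutea: 0.47 × 0.11 = 0.0517
  Sp. nigra: 0.18 × 0.012 = 0.00216
  Sp. viridis: 0.07 × 0.144 = 0.01008
Total = 0.1065.
Largest term belongs to Sp. lutea, so Sp. lutea is most probable.

Sp. lutea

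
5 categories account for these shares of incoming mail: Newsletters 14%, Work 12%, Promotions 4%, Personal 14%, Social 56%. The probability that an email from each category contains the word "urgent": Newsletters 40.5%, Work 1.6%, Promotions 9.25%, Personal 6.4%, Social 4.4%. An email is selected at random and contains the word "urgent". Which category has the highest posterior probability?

Newsletters

Compute prior × likelihood for every hypothesis:
  Newsletters: 0.14 × 0.405 = 0.0567
  Work: 0.12 × 0.016 = 0.00192
  Promotions: 0.04 × 0.0925 = 0.0037
  Personal: 0.14 × 0.064 = 0.00896
  Social: 0.56 × 0.044 = 0.02464
Normalizing constant = 0.09592.
Largest term belongs to Newsletters, so Newsletters is most probable.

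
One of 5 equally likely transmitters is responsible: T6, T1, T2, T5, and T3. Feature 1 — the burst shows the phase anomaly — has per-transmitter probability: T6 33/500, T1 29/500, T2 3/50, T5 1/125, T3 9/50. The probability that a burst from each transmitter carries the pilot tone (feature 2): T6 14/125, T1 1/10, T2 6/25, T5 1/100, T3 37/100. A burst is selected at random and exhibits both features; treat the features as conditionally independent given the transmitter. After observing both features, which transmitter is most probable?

T3

With a uniform prior (1/5 each), posterior ∝ likelihood:
  T6: 0.066 × 0.112 = 0.007392
  T1: 0.058 × 0.1 = 0.0058
  T2: 0.06 × 0.24 = 0.0144
  T5: 0.008 × 0.01 = 0.00008
  T3: 0.18 × 0.37 = 0.0666
Total = 0.094272.
Largest term belongs to T3, so T3 is most probable.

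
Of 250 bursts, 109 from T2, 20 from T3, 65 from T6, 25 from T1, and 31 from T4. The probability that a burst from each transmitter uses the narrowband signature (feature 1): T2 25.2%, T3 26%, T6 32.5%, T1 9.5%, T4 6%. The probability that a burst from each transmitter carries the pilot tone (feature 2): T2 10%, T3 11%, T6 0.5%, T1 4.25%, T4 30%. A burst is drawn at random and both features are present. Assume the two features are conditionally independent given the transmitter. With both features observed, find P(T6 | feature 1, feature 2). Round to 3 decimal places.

0.026

Compute prior × likelihood for every hypothesis:
  T2: 0.436 × 0.252 × 0.1 = 0.0109872
  T3: 0.08 × 0.26 × 0.11 = 0.002288
  T6: 0.26 × 0.325 × 0.005 = 0.0004225
  T1: 0.1 × 0.095 × 0.0425 = 0.00040375
  T4: 0.124 × 0.06 × 0.3 = 0.002232
Total = 0.01633345.
P(T6 | evidence) = 0.0004225 / 0.01633345 ≈ 0.026.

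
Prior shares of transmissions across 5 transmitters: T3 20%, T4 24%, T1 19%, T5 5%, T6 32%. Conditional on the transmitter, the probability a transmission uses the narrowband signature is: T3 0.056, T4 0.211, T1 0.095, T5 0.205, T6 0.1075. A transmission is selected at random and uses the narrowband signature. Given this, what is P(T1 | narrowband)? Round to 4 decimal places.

0.1449

Prior × likelihood for each hypothesis:
  T3: 0.2 × 0.056 = 0.0112
  T4: 0.24 × 0.211 = 0.05064
  T1: 0.19 × 0.095 = 0.01805
  T5: 0.05 × 0.205 = 0.01025
  T6: 0.32 × 0.1075 = 0.0344
Sum = 0.12454.
P(T1 | evidence) = 0.01805 / 0.12454 ≈ 0.1449.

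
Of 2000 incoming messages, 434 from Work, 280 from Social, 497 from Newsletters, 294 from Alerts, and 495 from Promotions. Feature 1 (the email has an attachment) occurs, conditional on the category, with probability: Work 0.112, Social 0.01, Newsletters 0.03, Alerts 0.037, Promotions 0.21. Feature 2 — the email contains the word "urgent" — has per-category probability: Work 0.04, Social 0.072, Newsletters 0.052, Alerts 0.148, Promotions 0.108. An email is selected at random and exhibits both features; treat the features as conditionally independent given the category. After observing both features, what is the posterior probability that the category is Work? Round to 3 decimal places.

0.123

By Bayes' rule, posterior ∝ prior × likelihood:
  Work: 0.217 × 0.112 × 0.04 = 0.00097216
  Social: 0.14 × 0.01 × 0.072 = 0.0001008
  Newsletters: 0.2485 × 0.03 × 0.052 = 0.00038766
  Alerts: 0.147 × 0.037 × 0.148 = 0.000804972
  Promotions: 0.2475 × 0.21 × 0.108 = 0.0056133
Sum = 0.007878892.
P(Work | evidence) = 0.00097216 / 0.007878892 ≈ 0.123.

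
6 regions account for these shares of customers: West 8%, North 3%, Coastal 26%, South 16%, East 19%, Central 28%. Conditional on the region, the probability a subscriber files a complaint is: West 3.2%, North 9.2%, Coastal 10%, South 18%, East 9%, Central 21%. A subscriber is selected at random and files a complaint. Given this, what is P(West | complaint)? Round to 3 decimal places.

0.019

Prior × likelihood for each hypothesis:
  West: 0.08 × 0.032 = 0.00256
  North: 0.03 × 0.092 = 0.00276
  Coastal: 0.26 × 0.1 = 0.026
  South: 0.16 × 0.18 = 0.0288
  East: 0.19 × 0.09 = 0.0171
  Central: 0.28 × 0.21 = 0.0588
Total = 0.13602.
P(West | evidence) = 0.00256 / 0.13602 ≈ 0.019.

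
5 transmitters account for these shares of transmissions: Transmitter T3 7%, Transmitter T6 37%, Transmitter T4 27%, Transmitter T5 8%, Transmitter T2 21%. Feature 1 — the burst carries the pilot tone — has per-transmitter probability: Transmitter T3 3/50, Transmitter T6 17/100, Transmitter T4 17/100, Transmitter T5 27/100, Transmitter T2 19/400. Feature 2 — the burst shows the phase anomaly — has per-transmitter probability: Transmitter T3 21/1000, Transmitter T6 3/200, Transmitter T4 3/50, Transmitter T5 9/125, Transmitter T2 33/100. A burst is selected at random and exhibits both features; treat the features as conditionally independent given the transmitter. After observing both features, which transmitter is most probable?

Transmitter T2

Compute prior × likelihood for every hypothesis:
  Transmitter T3: 0.07 × 0.06 × 0.021 = 0.0000882
  Transmitter T6: 0.37 × 0.17 × 0.015 = 0.0009435
  Transmitter T4: 0.27 × 0.17 × 0.06 = 0.002754
  Transmitter T5: 0.08 × 0.27 × 0.072 = 0.0015552
  Transmitter T2: 0.21 × 0.0475 × 0.33 = 0.00329175
Normalizing constant = 0.00863265.
Largest term belongs to Transmitter T2, so Transmitter T2 is most probable.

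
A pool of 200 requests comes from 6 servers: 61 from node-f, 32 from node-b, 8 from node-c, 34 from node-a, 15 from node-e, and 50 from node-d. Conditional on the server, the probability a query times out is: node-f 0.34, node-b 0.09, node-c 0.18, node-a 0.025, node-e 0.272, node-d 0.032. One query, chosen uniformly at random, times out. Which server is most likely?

Unnormalized posteriors (prior × likelihood):
  node-f: 0.305 × 0.34 = 0.1037
  node-b: 0.16 × 0.09 = 0.0144
  node-c: 0.04 × 0.18 = 0.0072
  node-a: 0.17 × 0.025 = 0.00425
  node-e: 0.075 × 0.272 = 0.0204
  node-d: 0.25 × 0.032 = 0.008
Sum = 0.15795.
Largest term belongs to node-f, so node-f is most probable.

node-f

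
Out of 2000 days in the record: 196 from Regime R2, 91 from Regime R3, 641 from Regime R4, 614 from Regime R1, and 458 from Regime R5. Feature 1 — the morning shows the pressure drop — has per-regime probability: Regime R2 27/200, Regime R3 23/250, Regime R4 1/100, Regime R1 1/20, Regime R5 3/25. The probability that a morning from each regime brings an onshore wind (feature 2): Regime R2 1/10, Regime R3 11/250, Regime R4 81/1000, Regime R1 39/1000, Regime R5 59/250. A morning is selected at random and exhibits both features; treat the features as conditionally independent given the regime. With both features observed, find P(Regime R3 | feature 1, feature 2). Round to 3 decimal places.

0.021

Prior × likelihood for each hypothesis:
  Regime R2: 0.098 × 0.135 × 0.1 = 0.001323
  Regime R3: 0.0455 × 0.092 × 0.044 = 0.000184184
  Regime R4: 0.3205 × 0.01 × 0.081 = 0.000259605
  Regime R1: 0.307 × 0.05 × 0.039 = 0.00059865
  Regime R5: 0.229 × 0.12 × 0.236 = 0.00648528
Sum = 0.008850719.
P(Regime R3 | evidence) = 0.000184184 / 0.008850719 ≈ 0.021.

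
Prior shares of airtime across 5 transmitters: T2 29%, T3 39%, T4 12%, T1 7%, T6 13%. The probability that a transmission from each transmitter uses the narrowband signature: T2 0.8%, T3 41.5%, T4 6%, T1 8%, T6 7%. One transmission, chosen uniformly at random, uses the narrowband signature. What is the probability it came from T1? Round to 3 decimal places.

Compute prior × likelihood for every hypothesis:
  T2: 0.29 × 0.008 = 0.00232
  T3: 0.39 × 0.415 = 0.16185
  T4: 0.12 × 0.06 = 0.0072
  T1: 0.07 × 0.08 = 0.0056
  T6: 0.13 × 0.07 = 0.0091
Normalizing constant = 0.18607.
P(T1 | evidence) = 0.0056 / 0.18607 ≈ 0.030.

0.030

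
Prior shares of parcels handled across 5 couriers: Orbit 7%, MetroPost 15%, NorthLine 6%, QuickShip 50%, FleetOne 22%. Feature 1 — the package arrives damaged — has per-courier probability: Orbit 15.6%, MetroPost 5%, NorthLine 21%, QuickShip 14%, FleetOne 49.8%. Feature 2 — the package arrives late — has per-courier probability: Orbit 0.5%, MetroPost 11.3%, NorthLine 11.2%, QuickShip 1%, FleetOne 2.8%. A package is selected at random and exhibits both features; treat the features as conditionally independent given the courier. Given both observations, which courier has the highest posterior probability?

Compute prior × likelihood for every hypothesis:
  Orbit: 0.07 × 0.156 × 0.005 = 0.0000546
  MetroPost: 0.15 × 0.05 × 0.113 = 0.0008475
  NorthLine: 0.06 × 0.21 × 0.112 = 0.0014112
  QuickShip: 0.5 × 0.14 × 0.01 = 0.0007
  FleetOne: 0.22 × 0.498 × 0.028 = 0.00306768
Total = 0.00608098.
Largest term belongs to FleetOne, so FleetOne is most probable.

FleetOne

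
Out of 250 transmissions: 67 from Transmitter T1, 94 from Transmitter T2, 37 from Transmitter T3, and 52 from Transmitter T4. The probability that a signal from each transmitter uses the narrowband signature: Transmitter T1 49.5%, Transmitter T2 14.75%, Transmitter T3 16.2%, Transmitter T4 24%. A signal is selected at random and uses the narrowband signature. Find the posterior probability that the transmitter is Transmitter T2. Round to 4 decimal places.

Prior × likelihood for each hypothesis:
  Transmitter T1: 0.268 × 0.495 = 0.13266
  Transmitter T2: 0.376 × 0.1475 = 0.05546
  Transmitter T3: 0.148 × 0.162 = 0.023976
  Transmitter T4: 0.208 × 0.24 = 0.04992
Sum = 0.262016.
P(Transmitter T2 | evidence) = 0.05546 / 0.262016 ≈ 0.2117.

0.2117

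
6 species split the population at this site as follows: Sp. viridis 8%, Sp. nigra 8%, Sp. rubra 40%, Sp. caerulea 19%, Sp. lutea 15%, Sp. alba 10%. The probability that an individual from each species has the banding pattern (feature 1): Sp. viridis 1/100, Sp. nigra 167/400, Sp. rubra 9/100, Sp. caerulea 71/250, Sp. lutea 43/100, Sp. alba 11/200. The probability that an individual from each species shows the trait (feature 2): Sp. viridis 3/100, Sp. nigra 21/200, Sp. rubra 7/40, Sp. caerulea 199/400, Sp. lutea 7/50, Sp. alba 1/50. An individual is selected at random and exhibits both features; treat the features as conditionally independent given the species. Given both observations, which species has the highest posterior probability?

Prior × likelihood for each hypothesis:
  Sp. viridis: 0.08 × 0.01 × 0.03 = 0.000024
  Sp. nigra: 0.08 × 0.4175 × 0.105 = 0.003507
  Sp. rubra: 0.4 × 0.09 × 0.175 = 0.0063
  Sp. caerulea: 0.19 × 0.284 × 0.4975 = 0.0268451
  Sp. lutea: 0.15 × 0.43 × 0.14 = 0.00903
  Sp. alba: 0.1 × 0.055 × 0.02 = 0.00011
Normalizing constant = 0.0458161.
Largest term belongs to Sp. caerulea, so Sp. caerulea is most probable.

Sp. caerulea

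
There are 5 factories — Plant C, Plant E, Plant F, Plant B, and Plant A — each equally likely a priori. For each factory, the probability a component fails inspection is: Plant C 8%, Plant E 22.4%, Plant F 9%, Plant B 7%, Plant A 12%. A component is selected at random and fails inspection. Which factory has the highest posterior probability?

Since the prior is uniform, the posterior is proportional to the likelihood:
  Plant C: 0.08
  Plant E: 0.224
  Plant F: 0.09
  Plant B: 0.07
  Plant A: 0.12
Sum = 0.584.
Largest term belongs to Plant E, so Plant E is most probable.

Plant E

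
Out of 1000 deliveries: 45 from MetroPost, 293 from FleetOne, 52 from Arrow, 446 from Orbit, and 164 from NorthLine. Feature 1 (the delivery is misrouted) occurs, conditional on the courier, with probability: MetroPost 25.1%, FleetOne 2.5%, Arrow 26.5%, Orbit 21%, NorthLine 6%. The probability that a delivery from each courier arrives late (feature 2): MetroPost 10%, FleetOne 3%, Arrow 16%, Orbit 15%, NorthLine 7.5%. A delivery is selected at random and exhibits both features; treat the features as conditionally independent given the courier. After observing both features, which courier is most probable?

Prior × likelihood for each hypothesis:
  MetroPost: 0.045 × 0.251 × 0.1 = 0.0011295
  FleetOne: 0.293 × 0.025 × 0.03 = 0.00021975
  Arrow: 0.052 × 0.265 × 0.16 = 0.0022048
  Orbit: 0.446 × 0.21 × 0.15 = 0.014049
  NorthLine: 0.164 × 0.06 × 0.075 = 0.000738
Total = 0.01834105.
Largest term belongs to Orbit, so Orbit is most probable.

Orbit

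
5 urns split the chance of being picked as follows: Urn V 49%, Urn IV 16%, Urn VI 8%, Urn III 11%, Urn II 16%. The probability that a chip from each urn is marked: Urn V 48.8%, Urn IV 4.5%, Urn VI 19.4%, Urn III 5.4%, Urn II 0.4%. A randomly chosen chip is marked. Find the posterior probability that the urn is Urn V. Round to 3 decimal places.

0.891

By Bayes' rule, posterior ∝ prior × likelihood:
  Urn V: 0.49 × 0.488 = 0.23912
  Urn IV: 0.16 × 0.045 = 0.0072
  Urn VI: 0.08 × 0.194 = 0.01552
  Urn III: 0.11 × 0.054 = 0.00594
  Urn II: 0.16 × 0.004 = 0.00064
Total = 0.26842.
P(Urn V | evidence) = 0.23912 / 0.26842 ≈ 0.891.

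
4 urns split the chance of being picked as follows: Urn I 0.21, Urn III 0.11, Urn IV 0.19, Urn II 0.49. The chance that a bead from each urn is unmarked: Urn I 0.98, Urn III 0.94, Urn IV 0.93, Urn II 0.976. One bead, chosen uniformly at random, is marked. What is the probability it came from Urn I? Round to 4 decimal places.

Taking complements, P(marked | each) = Urn I 0.02, Urn III 0.06, Urn IV 0.07, Urn II 0.024.
Prior × likelihood for each hypothesis:
  Urn I: 0.21 × 0.02 = 0.0042
  Urn III: 0.11 × 0.06 = 0.0066
  Urn IV: 0.19 × 0.07 = 0.0133
  Urn II: 0.49 × 0.024 = 0.01176
Total = 0.03586.
P(Urn I | evidence) = 0.0042 / 0.03586 ≈ 0.1171.

0.1171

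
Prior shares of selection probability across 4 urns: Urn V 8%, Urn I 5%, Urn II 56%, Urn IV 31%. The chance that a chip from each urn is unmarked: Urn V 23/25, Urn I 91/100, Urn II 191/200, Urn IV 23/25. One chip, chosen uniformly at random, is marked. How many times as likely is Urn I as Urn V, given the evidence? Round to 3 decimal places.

0.703

Taking complements, P(marked | each) = Urn V 0.08, Urn I 0.09, Urn II 0.045, Urn IV 0.08.
Compute prior × likelihood for every hypothesis:
  Urn V: 0.08 × 0.08 = 0.0064
  Urn I: 0.05 × 0.09 = 0.0045
  Urn II: 0.56 × 0.045 = 0.0252
  Urn IV: 0.31 × 0.08 = 0.0248
Sum = 0.0609.
The ratio is 0.0045 / 0.0064 (the normalizer cancels) = 0.703.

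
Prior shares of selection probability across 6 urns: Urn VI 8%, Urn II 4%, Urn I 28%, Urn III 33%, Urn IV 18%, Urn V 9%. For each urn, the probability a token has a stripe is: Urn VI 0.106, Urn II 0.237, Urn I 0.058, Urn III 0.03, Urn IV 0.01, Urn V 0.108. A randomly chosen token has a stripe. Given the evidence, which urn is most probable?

Urn I

Unnormalized posteriors (prior × likelihood):
  Urn VI: 0.08 × 0.106 = 0.00848
  Urn II: 0.04 × 0.237 = 0.00948
  Urn I: 0.28 × 0.058 = 0.01624
  Urn III: 0.33 × 0.03 = 0.0099
  Urn IV: 0.18 × 0.01 = 0.0018
  Urn V: 0.09 × 0.108 = 0.00972
Sum = 0.05562.
Largest term belongs to Urn I, so Urn I is most probable.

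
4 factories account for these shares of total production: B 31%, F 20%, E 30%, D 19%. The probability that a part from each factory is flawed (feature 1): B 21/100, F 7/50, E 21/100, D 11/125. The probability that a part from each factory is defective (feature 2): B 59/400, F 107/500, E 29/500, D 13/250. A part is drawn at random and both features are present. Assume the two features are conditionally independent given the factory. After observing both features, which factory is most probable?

B

Unnormalized posteriors (prior × likelihood):
  B: 0.31 × 0.21 × 0.1475 = 0.00960225
  F: 0.2 × 0.14 × 0.214 = 0.005992
  E: 0.3 × 0.21 × 0.058 = 0.003654
  D: 0.19 × 0.088 × 0.052 = 0.00086944
Normalizing constant = 0.02011769.
Largest term belongs to B, so B is most probable.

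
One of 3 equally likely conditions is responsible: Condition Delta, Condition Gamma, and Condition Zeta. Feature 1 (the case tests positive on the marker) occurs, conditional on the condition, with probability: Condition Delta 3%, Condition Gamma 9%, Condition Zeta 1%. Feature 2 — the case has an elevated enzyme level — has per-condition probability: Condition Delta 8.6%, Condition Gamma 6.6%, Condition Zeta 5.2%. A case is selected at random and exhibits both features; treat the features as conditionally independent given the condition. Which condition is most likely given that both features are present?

Since the prior is uniform, the posterior is proportional to the likelihood:
  Condition Delta: 0.03 × 0.086 = 0.00258
  Condition Gamma: 0.09 × 0.066 = 0.00594
  Condition Zeta: 0.01 × 0.052 = 0.00052
Normalizing constant = 0.00904.
Largest term belongs to Condition Gamma, so Condition Gamma is most probable.

Condition Gamma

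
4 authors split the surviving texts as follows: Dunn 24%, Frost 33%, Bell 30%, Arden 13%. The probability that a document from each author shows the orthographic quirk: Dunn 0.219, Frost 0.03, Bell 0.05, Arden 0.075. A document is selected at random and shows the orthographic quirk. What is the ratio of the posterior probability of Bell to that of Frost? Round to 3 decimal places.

Unnormalized posteriors (prior × likelihood):
  Dunn: 0.24 × 0.219 = 0.05256
  Frost: 0.33 × 0.03 = 0.0099
  Bell: 0.3 × 0.05 = 0.015
  Arden: 0.13 × 0.075 = 0.00975
Normalizing constant = 0.08721.
The ratio is 0.015 / 0.0099 (the normalizer cancels) = 1.515.

1.515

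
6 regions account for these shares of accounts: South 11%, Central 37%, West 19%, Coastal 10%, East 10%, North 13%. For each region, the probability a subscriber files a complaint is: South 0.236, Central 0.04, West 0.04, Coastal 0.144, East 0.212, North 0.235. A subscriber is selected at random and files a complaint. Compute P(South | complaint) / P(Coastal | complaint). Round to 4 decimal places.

Prior × likelihood for each hypothesis:
  South: 0.11 × 0.236 = 0.02596
  Central: 0.37 × 0.04 = 0.0148
  West: 0.19 × 0.04 = 0.0076
  Coastal: 0.1 × 0.144 = 0.0144
  East: 0.1 × 0.212 = 0.0212
  North: 0.13 × 0.235 = 0.03055
Total = 0.11451.
The ratio is 0.02596 / 0.0144 (the normalizer cancels) = 1.8028.

1.8028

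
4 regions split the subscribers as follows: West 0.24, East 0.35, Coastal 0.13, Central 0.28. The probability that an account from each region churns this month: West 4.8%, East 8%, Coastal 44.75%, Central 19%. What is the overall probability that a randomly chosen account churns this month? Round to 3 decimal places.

0.151

Compute prior × likelihood for every hypothesis:
  West: 0.24 × 0.048 = 0.01152
  East: 0.35 × 0.08 = 0.028
  Coastal: 0.13 × 0.4475 = 0.058175
  Central: 0.28 × 0.19 = 0.0532
P(churn) = 0.01152 + 0.028 + 0.058175 + 0.0532 = 0.150895 → 0.151.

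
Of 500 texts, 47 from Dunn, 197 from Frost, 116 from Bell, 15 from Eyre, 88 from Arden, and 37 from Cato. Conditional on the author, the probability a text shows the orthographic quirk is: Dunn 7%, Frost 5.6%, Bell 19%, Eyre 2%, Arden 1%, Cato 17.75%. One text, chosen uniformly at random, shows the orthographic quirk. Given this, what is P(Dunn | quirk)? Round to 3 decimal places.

0.075

Prior × likelihood for each hypothesis:
  Dunn: 0.094 × 0.07 = 0.00658
  Frost: 0.394 × 0.056 = 0.022064
  Bell: 0.232 × 0.19 = 0.04408
  Eyre: 0.03 × 0.02 = 0.0006
  Arden: 0.176 × 0.01 = 0.00176
  Cato: 0.074 × 0.1775 = 0.013135
Sum = 0.088219.
P(Dunn | evidence) = 0.00658 / 0.088219 ≈ 0.075.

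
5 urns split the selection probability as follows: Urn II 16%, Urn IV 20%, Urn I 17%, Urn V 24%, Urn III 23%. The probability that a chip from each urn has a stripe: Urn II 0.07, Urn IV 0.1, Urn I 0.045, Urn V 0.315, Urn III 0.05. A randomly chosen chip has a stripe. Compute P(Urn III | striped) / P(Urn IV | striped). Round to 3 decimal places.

Prior × likelihood for each hypothesis:
  Urn II: 0.16 × 0.07 = 0.0112
  Urn IV: 0.2 × 0.1 = 0.02
  Urn I: 0.17 × 0.045 = 0.00765
  Urn V: 0.24 × 0.315 = 0.0756
  Urn III: 0.23 × 0.05 = 0.0115
Total = 0.12595.
The ratio is 0.0115 / 0.02 (the normalizer cancels) = 0.575.

0.575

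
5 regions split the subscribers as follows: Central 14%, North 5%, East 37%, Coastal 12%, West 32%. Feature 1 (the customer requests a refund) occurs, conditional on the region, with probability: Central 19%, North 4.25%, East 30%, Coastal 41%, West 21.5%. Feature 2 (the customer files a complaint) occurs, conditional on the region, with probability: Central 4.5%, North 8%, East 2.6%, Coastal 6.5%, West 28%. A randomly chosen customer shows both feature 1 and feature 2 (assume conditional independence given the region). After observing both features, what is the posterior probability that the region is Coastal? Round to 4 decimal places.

0.1197

By Bayes' rule, posterior ∝ prior × likelihood:
  Central: 0.14 × 0.19 × 0.045 = 0.001197
  North: 0.05 × 0.0425 × 0.08 = 0.00017
  East: 0.37 × 0.3 × 0.026 = 0.002886
  Coastal: 0.12 × 0.41 × 0.065 = 0.003198
  West: 0.32 × 0.215 × 0.28 = 0.019264
Total = 0.026715.
P(Coastal | evidence) = 0.003198 / 0.026715 ≈ 0.1197.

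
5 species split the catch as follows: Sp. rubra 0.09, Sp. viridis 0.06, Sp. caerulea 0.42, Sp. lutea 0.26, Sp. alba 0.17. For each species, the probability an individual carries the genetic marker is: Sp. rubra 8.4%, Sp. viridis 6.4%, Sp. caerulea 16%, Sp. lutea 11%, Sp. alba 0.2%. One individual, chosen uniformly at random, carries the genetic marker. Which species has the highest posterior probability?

By Bayes' rule, posterior ∝ prior × likelihood:
  Sp. rubra: 0.09 × 0.084 = 0.00756
  Sp. viridis: 0.06 × 0.064 = 0.00384
  Sp. caerulea: 0.42 × 0.16 = 0.0672
  Sp. lutea: 0.26 × 0.11 = 0.0286
  Sp. alba: 0.17 × 0.002 = 0.00034
Normalizing constant = 0.10754.
Largest term belongs to Sp. caerulea, so Sp. caerulea is most probable.

Sp. caerulea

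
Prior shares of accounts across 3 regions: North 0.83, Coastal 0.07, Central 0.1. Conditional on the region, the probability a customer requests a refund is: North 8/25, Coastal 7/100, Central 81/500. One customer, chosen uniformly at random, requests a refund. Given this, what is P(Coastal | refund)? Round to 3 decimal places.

Unnormalized posteriors (prior × likelihood):
  North: 0.83 × 0.32 = 0.2656
  Coastal: 0.07 × 0.07 = 0.0049
  Central: 0.1 × 0.162 = 0.0162
Sum = 0.2867.
P(Coastal | evidence) = 0.0049 / 0.2867 ≈ 0.017.

0.017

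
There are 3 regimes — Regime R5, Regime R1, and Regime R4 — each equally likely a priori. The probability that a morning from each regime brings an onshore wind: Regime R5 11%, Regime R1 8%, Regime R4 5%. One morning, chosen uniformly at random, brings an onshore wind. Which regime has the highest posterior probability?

With a uniform prior (1/3 each), posterior ∝ likelihood:
  Regime R5: 0.11
  Regime R1: 0.08
  Regime R4: 0.05
Normalizing constant = 0.24.
Largest term belongs to Regime R5, so Regime R5 is most probable.

Regime R5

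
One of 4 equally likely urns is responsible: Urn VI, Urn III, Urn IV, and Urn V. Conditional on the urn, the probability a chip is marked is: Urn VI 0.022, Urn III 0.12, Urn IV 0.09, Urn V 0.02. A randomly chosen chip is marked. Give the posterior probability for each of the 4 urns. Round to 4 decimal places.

Urn VI 0.0873, Urn III 0.4762, Urn IV 0.3571, Urn V 0.0794

Since the prior is uniform, the posterior is proportional to the likelihood:
  Urn VI: 0.022
  Urn III: 0.12
  Urn IV: 0.09
  Urn V: 0.02
Total = 0.252.
P(Urn VI | marked) = 0.022/0.252 ≈ 0.0873
P(Urn III | marked) = 0.12/0.252 ≈ 0.4762
P(Urn IV | marked) = 0.09/0.252 ≈ 0.3571
P(Urn V | marked) = 0.02/0.252 ≈ 0.0794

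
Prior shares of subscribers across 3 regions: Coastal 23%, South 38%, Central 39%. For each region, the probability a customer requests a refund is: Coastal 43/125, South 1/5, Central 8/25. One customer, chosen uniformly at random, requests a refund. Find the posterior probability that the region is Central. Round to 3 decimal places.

Unnormalized posteriors (prior × likelihood):
  Coastal: 0.23 × 0.344 = 0.07912
  South: 0.38 × 0.2 = 0.076
  Central: 0.39 × 0.32 = 0.1248
Total = 0.27992.
P(Central | evidence) = 0.1248 / 0.27992 ≈ 0.446.

0.446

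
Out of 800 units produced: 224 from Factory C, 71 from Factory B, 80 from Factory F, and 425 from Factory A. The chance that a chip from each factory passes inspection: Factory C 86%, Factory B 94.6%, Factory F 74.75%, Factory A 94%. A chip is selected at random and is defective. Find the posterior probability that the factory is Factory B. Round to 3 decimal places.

Taking complements, P(defective | each) = Factory C 0.14, Factory B 0.054, Factory F 0.2525, Factory A 0.06.
By Bayes' rule, posterior ∝ prior × likelihood:
  Factory C: 0.28 × 0.14 = 0.0392
  Factory B: 0.08875 × 0.054 = 0.0047925
  Factory F: 0.1 × 0.2525 = 0.02525
  Factory A: 0.53125 × 0.06 = 0.031875
Total = 0.1011175.
P(Factory B | evidence) = 0.0047925 / 0.1011175 ≈ 0.047.

0.047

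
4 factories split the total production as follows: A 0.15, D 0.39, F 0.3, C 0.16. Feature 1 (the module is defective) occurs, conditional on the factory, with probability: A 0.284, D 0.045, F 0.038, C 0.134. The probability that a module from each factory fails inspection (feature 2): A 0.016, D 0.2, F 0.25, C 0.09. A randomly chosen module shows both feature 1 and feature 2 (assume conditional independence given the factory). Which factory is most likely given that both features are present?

Compute prior × likelihood for every hypothesis:
  A: 0.15 × 0.284 × 0.016 = 0.0006816
  D: 0.39 × 0.045 × 0.2 = 0.00351
  F: 0.3 × 0.038 × 0.25 = 0.00285
  C: 0.16 × 0.134 × 0.09 = 0.0019296
Normalizing constant = 0.0089712.
Largest term belongs to D, so D is most probable.

D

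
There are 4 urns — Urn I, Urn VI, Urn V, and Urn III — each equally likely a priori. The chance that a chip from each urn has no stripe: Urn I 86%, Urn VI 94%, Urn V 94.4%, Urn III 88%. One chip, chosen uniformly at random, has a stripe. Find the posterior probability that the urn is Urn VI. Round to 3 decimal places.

0.160

Taking complements, P(striped | each) = Urn I 0.14, Urn VI 0.06, Urn V 0.056, Urn III 0.12.
Since the prior is uniform, the posterior is proportional to the likelihood:
  Urn I: 0.14
  Urn VI: 0.06
  Urn V: 0.056
  Urn III: 0.12
Sum = 0.376.
P(Urn VI | evidence) = 0.06 / 0.376 ≈ 0.160.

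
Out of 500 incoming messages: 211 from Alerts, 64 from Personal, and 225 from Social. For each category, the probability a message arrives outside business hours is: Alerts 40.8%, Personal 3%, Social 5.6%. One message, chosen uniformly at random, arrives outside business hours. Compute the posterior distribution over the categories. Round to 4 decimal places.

Unnormalized posteriors (prior × likelihood):
  Alerts: 0.422 × 0.408 = 0.172176
  Personal: 0.128 × 0.03 = 0.00384
  Social: 0.45 × 0.056 = 0.0252
Normalizing constant = 0.201216.
P(Alerts | off-hours) = 0.172176/0.201216 ≈ 0.8557
P(Personal | off-hours) = 0.00384/0.201216 ≈ 0.0191
P(Social | off-hours) = 0.0252/0.201216 ≈ 0.1252
(Check: 0.8557+0.0191+0.1252 = 1.0000.)

Alerts 0.8557, Personal 0.0191, Social 0.1252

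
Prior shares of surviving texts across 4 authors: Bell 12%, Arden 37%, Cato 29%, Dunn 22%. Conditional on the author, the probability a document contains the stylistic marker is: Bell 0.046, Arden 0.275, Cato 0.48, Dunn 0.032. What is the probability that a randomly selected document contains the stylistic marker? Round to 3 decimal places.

0.254

Unnormalized posteriors (prior × likelihood):
  Bell: 0.12 × 0.046 = 0.00552
  Arden: 0.37 × 0.275 = 0.10175
  Cato: 0.29 × 0.48 = 0.1392
  Dunn: 0.22 × 0.032 = 0.00704
P(marker) = 0.00552 + 0.10175 + 0.1392 + 0.00704 = 0.25351 → 0.254.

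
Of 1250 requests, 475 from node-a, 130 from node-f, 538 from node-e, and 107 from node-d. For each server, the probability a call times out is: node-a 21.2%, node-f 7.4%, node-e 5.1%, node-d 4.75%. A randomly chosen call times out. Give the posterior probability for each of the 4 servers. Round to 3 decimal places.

node-a 0.705, node-f 0.067, node-e 0.192, node-d 0.036

Prior × likelihood for each hypothesis:
  node-a: 0.38 × 0.212 = 0.08056
  node-f: 0.104 × 0.074 = 0.007696
  node-e: 0.4304 × 0.051 = 0.0219504
  node-d: 0.0856 × 0.0475 = 0.004066
Total = 0.1142724.
P(node-a | timeout) = 0.08056/0.1142724 ≈ 0.705
P(node-f | timeout) = 0.007696/0.1142724 ≈ 0.067
P(node-e | timeout) = 0.0219504/0.1142724 ≈ 0.192
P(node-d | timeout) = 0.004066/0.1142724 ≈ 0.036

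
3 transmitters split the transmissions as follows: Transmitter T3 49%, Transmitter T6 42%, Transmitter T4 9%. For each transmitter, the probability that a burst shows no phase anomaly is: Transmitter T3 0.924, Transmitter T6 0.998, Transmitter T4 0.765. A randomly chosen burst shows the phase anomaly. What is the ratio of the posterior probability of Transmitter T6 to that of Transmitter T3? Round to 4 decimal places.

0.0226

Taking complements, P(anomaly | each) = Transmitter T3 0.076, Transmitter T6 0.002, Transmitter T4 0.235.
Compute prior × likelihood for every hypothesis:
  Transmitter T3: 0.49 × 0.076 = 0.03724
  Transmitter T6: 0.42 × 0.002 = 0.00084
  Transmitter T4: 0.09 × 0.235 = 0.02115
Total = 0.05923.
The ratio is 0.00084 / 0.03724 (the normalizer cancels) = 0.0226.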